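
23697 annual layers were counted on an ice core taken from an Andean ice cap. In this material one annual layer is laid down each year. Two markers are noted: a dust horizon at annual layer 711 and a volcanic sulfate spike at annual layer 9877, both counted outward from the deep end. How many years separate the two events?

9166 yr

Separation: 9877 − 711 = 9166 annual layers.
At one annual layer per year, 9166 years elapsed between them.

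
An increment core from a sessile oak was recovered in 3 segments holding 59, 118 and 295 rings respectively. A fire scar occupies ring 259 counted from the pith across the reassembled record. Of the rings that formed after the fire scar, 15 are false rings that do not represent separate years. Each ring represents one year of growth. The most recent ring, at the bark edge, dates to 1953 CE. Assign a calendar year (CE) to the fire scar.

Total rings = 59 + 118 + 295 = 472.
The fire scar sits at ring 259 from the pith, so 472 − 259 = 213 rings formed after it.
213 − 15 false = 198 true rings after the fire scar.
1953 − 198 = 1755 CE.

1755 CE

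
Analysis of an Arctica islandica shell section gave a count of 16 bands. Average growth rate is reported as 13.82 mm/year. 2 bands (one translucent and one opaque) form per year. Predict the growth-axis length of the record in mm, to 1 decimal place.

110.6 mm

16 bands at 2 per year is 16 / 2 = 8 years.
Length ≈ 13.82 × 8 = 110.6 mm.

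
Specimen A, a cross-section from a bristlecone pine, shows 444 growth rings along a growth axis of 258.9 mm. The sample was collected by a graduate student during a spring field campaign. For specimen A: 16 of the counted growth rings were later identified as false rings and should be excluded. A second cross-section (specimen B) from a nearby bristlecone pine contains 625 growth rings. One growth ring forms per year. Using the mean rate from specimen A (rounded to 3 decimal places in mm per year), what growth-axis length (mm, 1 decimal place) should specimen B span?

Specimen A: adjusted count: 444 − 16 = 428 growth rings.
A: 258.9 mm over 428 years gives 258.9 / 428 ≈ 0.605 mm/year.
For B, 0.605 mm/year × 625 years = 378.1 mm.

378.1 mm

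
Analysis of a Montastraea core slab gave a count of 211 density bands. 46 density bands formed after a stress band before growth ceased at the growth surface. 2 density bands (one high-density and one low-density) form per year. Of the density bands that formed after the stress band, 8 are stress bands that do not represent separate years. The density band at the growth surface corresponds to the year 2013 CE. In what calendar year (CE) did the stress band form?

There are 46 density bands younger than the stress band.
Removing the 8 false density bands leaves 46 − 8 = 38 true density bands beyond the stress band.
38 density bands at 2 per year is 38 / 2 = 19 years.
Counting back 19 years from 2013 CE places the stress band in 2013 − 19 = 1994 CE.

1994 CE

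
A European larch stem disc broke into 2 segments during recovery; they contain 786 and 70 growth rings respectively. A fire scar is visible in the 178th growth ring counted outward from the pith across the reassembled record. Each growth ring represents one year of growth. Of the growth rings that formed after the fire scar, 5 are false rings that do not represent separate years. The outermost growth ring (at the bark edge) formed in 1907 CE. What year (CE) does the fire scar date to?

Total growth rings = 786 + 70 = 856.
The fire scar sits at growth ring 178 from the pith, so 856 − 178 = 678 growth rings formed after it.
Removing the 5 false growth rings leaves 678 − 5 = 673 true growth rings beyond the fire scar.
Counting back 673 years from 1907 CE places the fire scar in 1907 − 673 = 1234 CE.

1234 CE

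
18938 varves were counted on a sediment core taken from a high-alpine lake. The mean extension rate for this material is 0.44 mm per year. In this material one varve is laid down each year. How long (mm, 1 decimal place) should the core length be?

8332.7 mm

The record spans 18938 years at 0.44 mm per year.
18938 years at 0.44 mm/year gives 0.44 × 18938 = 8332.7 mm.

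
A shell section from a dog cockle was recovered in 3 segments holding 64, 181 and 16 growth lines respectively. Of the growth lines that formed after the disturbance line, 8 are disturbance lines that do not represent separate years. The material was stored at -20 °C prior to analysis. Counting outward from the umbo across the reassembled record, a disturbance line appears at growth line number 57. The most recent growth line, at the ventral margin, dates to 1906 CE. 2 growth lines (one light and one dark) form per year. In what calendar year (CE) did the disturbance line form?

Total growth lines = 64 + 181 + 16 = 261.
261 − 57 = 204 growth lines lie beyond the disturbance line toward the ventral margin.
Excluding 8 false growth lines: 204 − 8 = 196.
Dividing by 2 growth lines per year: 196 / 2 = 98 years.
Counting back 98 years from 1906 CE places the disturbance line in 1906 − 98 = 1808 CE.

1808 CE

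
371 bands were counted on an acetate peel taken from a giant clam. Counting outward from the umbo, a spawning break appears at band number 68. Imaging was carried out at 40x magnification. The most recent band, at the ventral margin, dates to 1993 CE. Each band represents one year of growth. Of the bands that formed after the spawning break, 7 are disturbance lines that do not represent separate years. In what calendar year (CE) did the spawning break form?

Between band 68 and the ventral margin there are 371 − 68 = 303 bands.
Removing the 7 false bands leaves 303 − 7 = 296 true bands beyond the spawning break.
The band at the ventral margin is 1993 CE, so the spawning break dates to 1993 − 296 = 1697 CE.

1697 CE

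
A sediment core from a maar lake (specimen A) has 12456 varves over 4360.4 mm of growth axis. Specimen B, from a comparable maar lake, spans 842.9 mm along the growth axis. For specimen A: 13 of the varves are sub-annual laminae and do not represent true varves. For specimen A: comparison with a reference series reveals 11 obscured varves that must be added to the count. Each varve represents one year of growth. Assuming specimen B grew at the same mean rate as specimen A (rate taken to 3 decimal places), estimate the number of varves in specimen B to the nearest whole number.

Specimen A: adjusted count: 12456 − 13 + 11 = 12454 varves.
A: 4360.4 mm over 12454 years gives 4360.4 / 12454 ≈ 0.350 mm/year.
Specimen B: 842.9 mm / 0.350 mm per year = 2408.29 years ≈ 2408 varves.

2408 varves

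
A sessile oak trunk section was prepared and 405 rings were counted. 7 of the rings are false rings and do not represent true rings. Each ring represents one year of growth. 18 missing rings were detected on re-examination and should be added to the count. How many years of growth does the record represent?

416 years

Correcting the raw count gives 405 − 7 + 18 = 416 true rings.
At one ring per year, that is 416 years.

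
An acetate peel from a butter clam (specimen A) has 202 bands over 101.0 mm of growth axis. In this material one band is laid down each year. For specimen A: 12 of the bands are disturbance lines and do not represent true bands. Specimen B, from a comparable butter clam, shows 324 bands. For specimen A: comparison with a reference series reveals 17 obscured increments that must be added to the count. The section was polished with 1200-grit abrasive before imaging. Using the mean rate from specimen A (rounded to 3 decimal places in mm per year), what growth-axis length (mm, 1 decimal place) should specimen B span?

Specimen A: true band count = 202 − 12 + 17 = 207.
A: Extension rate ≈ 101.0 / 207 = 0.488 mm per year.
For B, 0.488 mm/year × 324 years = 158.1 mm.

158.1 mm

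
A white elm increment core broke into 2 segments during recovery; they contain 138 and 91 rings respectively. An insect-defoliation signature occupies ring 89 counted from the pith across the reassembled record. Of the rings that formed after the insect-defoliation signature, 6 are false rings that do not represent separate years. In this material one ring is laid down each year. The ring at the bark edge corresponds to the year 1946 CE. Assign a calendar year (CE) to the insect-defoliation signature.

1812 CE

Total rings = 138 + 91 = 229.
229 − 89 = 140 rings lie beyond the insect-defoliation signature toward the bark edge.
Excluding 6 false rings: 140 − 6 = 134.
1946 − 134 = 1812 CE.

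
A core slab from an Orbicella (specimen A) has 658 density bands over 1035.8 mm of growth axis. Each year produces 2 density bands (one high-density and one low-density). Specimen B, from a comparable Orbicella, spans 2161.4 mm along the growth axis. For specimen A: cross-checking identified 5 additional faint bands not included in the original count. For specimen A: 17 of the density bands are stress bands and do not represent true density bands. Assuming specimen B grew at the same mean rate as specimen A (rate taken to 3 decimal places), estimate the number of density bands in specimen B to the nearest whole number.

1348 density bands

Specimen A: adjusted count: 658 − 17 + 5 = 646 density bands.
Specimen A: dividing by 2 density bands per year: 646 / 2 = 323 years.
A: Mean rate = 1035.8 mm / 323 years ≈ 3.207 mm/yr.
Specimen B: 2161.4 mm / 3.207 mm per year = 673.96 years; at 2 density bands per year that is 673.96 × 2 ≈ 1348 density bands.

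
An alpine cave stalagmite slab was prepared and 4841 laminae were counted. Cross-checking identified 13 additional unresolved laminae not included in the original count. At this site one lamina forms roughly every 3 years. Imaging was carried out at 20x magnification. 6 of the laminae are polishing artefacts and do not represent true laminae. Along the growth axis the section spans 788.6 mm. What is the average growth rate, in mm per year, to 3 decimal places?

Adjusted count: 4841 − 6 + 13 = 4848 laminae.
4848 laminae at 3 years each span 4848 × 3 = 14544 years.
Extension rate ≈ 788.6 / 14544 = 0.054 mm per year.

0.054 mm per year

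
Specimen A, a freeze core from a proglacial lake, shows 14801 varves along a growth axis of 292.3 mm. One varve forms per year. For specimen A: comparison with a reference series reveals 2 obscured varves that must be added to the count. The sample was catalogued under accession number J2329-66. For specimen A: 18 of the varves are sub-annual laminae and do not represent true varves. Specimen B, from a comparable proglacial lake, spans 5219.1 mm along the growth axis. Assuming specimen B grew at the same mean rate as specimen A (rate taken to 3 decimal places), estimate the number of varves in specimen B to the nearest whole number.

Specimen A: adjusted count: 14801 − 18 + 2 = 14785 varves.
A: Extension rate ≈ 292.3 / 14785 = 0.020 mm/year.
Specimen B: 5219.1 mm / 0.020 mm per year = 260955.00 years ≈ 260955 varves.

260955 varves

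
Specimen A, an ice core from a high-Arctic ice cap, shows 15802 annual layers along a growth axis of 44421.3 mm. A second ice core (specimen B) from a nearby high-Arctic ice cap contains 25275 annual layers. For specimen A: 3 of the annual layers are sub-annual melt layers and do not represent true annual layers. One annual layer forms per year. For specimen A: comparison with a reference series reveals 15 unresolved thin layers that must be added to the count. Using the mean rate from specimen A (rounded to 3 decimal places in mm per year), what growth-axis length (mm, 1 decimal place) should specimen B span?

70997.5 mm

Specimen A: after corrections the count is 15802 − 3 + 15 = 15814 annual layers.
A: 44421.3 mm over 15814 years gives 44421.3 / 15814 ≈ 2.809 mm per year.
Length of B = 2.809 × 25275 = 70997.5 mm.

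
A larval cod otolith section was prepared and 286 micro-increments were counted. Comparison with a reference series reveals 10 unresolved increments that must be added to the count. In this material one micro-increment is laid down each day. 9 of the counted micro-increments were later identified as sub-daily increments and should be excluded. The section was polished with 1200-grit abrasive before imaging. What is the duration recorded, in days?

287 d

Correcting the raw count gives 286 − 9 + 10 = 287 true micro-increments.
With a one-to-one micro-increment periodicity this is 287 days.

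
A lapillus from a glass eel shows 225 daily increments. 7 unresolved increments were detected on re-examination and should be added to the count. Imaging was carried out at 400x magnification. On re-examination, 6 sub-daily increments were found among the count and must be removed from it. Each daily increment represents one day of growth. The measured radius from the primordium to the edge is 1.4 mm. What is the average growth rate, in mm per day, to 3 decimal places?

0.006 mm per day

Correcting the raw count gives 225 − 6 + 7 = 226 true daily increments.
Mean rate = 1.4 mm / 226 days ≈ 0.006 mm per day.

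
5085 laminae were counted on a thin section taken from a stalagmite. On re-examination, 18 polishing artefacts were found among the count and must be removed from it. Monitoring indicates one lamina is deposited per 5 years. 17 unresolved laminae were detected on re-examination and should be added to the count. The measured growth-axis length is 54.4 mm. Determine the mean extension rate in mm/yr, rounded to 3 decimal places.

0.002 mm/yr

Adjusted count: 5085 − 18 + 17 = 5084 laminae.
Multiplying by 5 years per lamina: 5084 × 5 = 25420 years.
Extension rate ≈ 54.4 / 25420 = 0.002 mm/yr.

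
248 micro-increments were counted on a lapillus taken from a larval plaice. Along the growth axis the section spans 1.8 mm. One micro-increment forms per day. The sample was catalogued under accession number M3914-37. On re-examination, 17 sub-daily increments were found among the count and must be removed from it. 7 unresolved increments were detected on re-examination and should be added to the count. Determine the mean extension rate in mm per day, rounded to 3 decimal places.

0.008 mm per day

True micro-increment count = 248 − 17 + 7 = 238.
Mean rate = 1.8 mm / 238 days ≈ 0.008 mm per day.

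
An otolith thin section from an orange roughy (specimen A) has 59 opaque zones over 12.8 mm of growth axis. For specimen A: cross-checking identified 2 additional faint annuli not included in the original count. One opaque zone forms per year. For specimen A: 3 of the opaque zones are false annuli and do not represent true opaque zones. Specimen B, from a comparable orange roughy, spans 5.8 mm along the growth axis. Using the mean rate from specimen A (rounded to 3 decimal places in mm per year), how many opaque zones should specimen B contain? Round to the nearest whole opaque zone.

Specimen A: adjusted count: 59 − 3 + 2 = 58 opaque zones.
A: 12.8 mm over 58 years gives 12.8 / 58 ≈ 0.221 mm/yr.
For B, 5.8 / 0.221 = 26.24 years ≈ 26 opaque zones.

26 opaque zones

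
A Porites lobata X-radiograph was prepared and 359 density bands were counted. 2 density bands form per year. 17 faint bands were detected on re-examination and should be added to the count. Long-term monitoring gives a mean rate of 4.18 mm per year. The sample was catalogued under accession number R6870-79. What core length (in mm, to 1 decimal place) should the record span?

True density band count = 359 + 17 = 376.
Dividing by 2 density bands per year: 376 / 2 = 188 years.
Length ≈ 4.18 × 188 = 785.8 mm.

785.8 mm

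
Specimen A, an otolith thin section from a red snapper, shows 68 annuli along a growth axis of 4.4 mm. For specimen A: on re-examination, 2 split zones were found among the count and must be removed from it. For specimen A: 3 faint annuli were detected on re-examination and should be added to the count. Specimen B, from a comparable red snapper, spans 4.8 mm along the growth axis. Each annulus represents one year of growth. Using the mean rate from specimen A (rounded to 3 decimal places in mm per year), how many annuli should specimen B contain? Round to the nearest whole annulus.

Specimen A: adjusted count: 68 − 2 + 3 = 69 annuli.
A: Mean rate = 4.4 mm / 69 years ≈ 0.064 mm/year.
For B, 4.8 / 0.064 = 75.00 years ≈ 75 annuli.

75 annuli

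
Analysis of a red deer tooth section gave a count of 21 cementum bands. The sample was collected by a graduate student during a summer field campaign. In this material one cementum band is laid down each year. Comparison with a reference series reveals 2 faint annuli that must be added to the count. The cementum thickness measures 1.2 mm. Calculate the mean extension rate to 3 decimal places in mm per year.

0.052 mm per year

True cementum band count = 21 + 2 = 23.
Extension rate ≈ 1.2 / 23 = 0.052 mm per year.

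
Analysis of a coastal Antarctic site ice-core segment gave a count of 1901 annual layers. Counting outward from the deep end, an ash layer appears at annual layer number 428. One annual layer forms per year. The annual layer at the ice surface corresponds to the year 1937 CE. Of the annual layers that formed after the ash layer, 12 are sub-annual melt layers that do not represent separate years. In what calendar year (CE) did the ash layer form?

476 CE

1901 − 428 = 1473 annual layers lie beyond the ash layer toward the ice surface.
Removing the 12 false annual layers leaves 1473 − 12 = 1461 true annual layers beyond the ash layer.
Counting back 1461 years from 1937 CE places the ash layer in 1937 − 1461 = 476 CE.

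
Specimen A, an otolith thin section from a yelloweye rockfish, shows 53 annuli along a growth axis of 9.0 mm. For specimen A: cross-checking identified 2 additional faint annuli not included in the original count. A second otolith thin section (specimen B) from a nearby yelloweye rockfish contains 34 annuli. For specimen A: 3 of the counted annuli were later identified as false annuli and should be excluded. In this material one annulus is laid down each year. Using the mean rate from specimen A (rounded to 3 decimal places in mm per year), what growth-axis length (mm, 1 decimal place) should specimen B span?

Specimen A: after corrections the count is 53 − 3 + 2 = 52 annuli.
A: 9.0 mm over 52 years gives 9.0 / 52 ≈ 0.173 mm per year.
B's length ≈ 0.173 × 34 = 5.9 mm.

5.9 mm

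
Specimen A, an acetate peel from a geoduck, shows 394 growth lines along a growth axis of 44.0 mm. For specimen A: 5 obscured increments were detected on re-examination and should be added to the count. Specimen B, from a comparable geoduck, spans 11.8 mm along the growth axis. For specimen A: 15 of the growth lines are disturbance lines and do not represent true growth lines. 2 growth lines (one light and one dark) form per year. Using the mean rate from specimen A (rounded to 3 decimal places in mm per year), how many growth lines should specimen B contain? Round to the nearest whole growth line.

103 growth lines

Specimen A: correcting the raw count gives 394 − 15 + 5 = 384 true growth lines.
Specimen A: with 2 growth lines per year, 384 / 2 = 192 years.
A: Mean rate = 44.0 mm / 192 years ≈ 0.229 mm per year.
Specimen B: 11.8 mm / 0.229 mm per year = 51.53 years; at 2 growth lines per year that is 51.53 × 2 ≈ 103 growth lines.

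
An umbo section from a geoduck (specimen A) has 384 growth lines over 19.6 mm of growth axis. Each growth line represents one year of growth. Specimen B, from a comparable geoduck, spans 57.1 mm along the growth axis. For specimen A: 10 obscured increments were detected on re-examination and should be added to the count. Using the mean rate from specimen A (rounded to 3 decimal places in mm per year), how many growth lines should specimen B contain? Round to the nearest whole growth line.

1142 growth lines

Specimen A: true growth line count = 384 + 10 = 394.
A: Extension rate ≈ 19.6 / 394 = 0.050 mm/year.
For B, 57.1 / 0.050 = 1142.00 years ≈ 1142 growth lines.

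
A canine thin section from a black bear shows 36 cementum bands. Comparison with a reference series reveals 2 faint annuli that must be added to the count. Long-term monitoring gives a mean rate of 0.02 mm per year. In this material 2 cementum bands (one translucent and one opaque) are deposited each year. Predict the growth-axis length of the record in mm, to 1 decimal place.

0.4 mm

Adjusted count: 36 + 2 = 38 cementum bands.
38 cementum bands at 2 per year is 38 / 2 = 19 years.
Predicted length = 0.02 mm/year × 19 years = 0.4 mm.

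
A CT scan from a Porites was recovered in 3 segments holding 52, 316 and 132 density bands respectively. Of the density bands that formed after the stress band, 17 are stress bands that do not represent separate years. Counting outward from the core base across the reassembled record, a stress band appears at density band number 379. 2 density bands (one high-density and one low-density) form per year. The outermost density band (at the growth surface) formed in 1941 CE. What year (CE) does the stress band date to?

1889 CE

Total density bands = 52 + 316 + 132 = 500.
The stress band sits at density band 379 from the core base, so 500 − 379 = 121 density bands formed after it.
Removing the 17 false density bands leaves 121 − 17 = 104 true density bands beyond the stress band.
Dividing by 2 density bands per year: 104 / 2 = 52 years.
Counting back 52 years from 1941 CE places the stress band in 1941 − 52 = 1889 CE.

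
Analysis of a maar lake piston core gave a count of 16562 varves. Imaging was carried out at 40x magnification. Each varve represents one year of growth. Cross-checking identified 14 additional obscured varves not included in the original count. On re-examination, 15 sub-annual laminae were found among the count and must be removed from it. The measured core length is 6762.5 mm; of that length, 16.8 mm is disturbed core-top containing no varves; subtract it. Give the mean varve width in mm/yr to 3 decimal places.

Correcting the raw count gives 16562 − 15 + 14 = 16561 true varves.
Net length = 6762.5 − 16.8 = 6745.7 mm.
Extension rate ≈ 6745.7 / 16561 = 0.407 mm/yr.

0.407 mm/yr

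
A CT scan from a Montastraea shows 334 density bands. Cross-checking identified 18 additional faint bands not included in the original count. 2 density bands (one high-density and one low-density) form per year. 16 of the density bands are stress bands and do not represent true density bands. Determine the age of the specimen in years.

168 yr

Adjusted count: 334 − 16 + 18 = 336 density bands.
With 2 density bands per year, 336 / 2 = 168 years.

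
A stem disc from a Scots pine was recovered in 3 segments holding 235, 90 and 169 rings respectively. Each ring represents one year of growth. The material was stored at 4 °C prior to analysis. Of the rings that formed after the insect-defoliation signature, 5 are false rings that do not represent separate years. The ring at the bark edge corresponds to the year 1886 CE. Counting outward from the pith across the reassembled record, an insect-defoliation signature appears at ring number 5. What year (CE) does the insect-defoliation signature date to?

1402 CE

Total rings = 235 + 90 + 169 = 494.
494 − 5 = 489 rings lie beyond the insect-defoliation signature toward the bark edge.
Removing the 5 false rings leaves 489 − 5 = 484 true rings beyond the insect-defoliation signature.
Counting back 484 years from 1886 CE places the insect-defoliation signature in 1886 − 484 = 1402 CE.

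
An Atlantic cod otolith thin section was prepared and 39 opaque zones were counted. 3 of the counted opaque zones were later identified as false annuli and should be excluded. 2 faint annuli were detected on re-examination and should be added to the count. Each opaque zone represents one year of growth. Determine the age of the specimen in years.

Correcting the raw count gives 39 − 3 + 2 = 38 true opaque zones.
At one opaque zone per year, that is 38 years.

38 years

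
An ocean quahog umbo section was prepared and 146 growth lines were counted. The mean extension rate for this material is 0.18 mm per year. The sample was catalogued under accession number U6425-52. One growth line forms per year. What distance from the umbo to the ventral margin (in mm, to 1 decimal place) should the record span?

26.3 mm

The record spans 146 years at 0.18 mm per year.
Length ≈ 0.18 × 146 = 26.3 mm.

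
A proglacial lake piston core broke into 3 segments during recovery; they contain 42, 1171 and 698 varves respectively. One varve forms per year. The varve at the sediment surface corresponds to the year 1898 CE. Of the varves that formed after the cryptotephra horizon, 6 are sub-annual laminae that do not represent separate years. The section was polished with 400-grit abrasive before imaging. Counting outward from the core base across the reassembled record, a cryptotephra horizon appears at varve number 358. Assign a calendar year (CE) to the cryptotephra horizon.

351 CE

Total varves = 42 + 1171 + 698 = 1911.
1911 − 358 = 1553 varves lie beyond the cryptotephra horizon toward the sediment surface.
1553 − 6 false = 1547 true varves after the cryptotephra horizon.
The varve at the sediment surface is 1898 CE, so the cryptotephra horizon dates to 1898 − 1547 = 351 CE.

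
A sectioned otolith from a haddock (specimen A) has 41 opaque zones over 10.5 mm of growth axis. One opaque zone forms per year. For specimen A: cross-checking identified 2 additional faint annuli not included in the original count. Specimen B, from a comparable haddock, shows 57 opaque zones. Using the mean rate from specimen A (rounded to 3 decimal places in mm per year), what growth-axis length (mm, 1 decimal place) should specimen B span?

13.9 mm

Specimen A: true opaque zone count = 41 + 2 = 43.
A: 10.5 mm over 43 years gives 10.5 / 43 ≈ 0.244 mm per year.
B's length ≈ 0.244 × 57 = 13.9 mm.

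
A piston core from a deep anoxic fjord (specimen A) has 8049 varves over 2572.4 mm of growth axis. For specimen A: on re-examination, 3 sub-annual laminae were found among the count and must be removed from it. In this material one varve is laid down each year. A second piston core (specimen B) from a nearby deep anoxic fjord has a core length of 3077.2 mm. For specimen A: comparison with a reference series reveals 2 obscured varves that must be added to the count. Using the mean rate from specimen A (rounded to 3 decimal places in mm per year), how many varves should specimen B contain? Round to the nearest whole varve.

Specimen A: true varve count = 8049 − 3 + 2 = 8048.
A: Extension rate ≈ 2572.4 / 8048 = 0.320 mm/year.
B spans 3077.2 / 0.320 = 9616.25 years ≈ 9616 varves.

9616 varves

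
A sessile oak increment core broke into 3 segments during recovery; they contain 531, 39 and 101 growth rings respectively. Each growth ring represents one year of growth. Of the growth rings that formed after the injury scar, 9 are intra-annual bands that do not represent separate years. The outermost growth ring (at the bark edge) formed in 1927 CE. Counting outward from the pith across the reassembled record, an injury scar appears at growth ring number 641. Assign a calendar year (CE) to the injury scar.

1906 CE

Total growth rings = 531 + 39 + 101 = 671.
The injury scar sits at growth ring 641 from the pith, so 671 − 641 = 30 growth rings formed after it.
Excluding 9 false growth rings: 30 − 9 = 21.
The growth ring at the bark edge is 1927 CE, so the injury scar dates to 1927 − 21 = 1906 CE.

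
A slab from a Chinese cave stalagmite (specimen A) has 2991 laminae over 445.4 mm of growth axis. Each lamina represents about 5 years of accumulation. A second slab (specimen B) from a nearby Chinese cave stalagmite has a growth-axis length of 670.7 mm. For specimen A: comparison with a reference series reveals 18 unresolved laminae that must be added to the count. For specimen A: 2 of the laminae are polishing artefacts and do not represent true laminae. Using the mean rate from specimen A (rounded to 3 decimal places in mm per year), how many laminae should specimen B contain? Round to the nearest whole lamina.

4471 laminae

Specimen A: after corrections the count is 2991 − 2 + 18 = 3007 laminae.
Specimen A: 3007 laminae at 5 years each span 3007 × 5 = 15035 years.
A: 445.4 mm over 15035 years gives 445.4 / 15035 ≈ 0.030 mm/yr.
B spans 670.7 / 0.030 = 22356.67 years; at 5 years per lamina that is 22356.67 / 5 ≈ 4471 laminae.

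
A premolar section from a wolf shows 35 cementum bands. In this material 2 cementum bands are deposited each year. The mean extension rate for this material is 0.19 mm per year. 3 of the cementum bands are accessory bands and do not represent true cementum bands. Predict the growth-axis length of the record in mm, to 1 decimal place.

3.0 mm

After corrections the count is 35 − 3 = 32 cementum bands.
With 2 cementum bands per year, 32 / 2 = 16 years.
16 years at 0.19 mm/year gives 0.19 × 16 = 3.0 mm.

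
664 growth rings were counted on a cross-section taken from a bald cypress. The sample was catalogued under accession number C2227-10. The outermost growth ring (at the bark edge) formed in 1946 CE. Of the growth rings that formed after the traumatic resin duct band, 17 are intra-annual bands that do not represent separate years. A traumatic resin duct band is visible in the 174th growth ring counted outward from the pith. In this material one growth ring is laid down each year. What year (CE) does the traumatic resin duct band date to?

664 − 174 = 490 growth rings lie beyond the traumatic resin duct band toward the bark edge.
Excluding 17 false growth rings: 490 − 17 = 473.
1946 − 473 = 1473 CE.

1473 CE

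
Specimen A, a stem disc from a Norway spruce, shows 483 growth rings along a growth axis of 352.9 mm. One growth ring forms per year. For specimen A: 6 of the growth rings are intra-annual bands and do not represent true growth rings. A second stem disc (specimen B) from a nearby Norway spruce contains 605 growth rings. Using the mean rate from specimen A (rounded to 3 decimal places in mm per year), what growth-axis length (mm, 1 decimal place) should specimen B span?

Specimen A: correcting the raw count gives 483 − 6 = 477 true growth rings.
A: Mean rate = 352.9 mm / 477 years ≈ 0.740 mm/year.
B's length ≈ 0.740 × 605 = 447.7 mm.

447.7 mm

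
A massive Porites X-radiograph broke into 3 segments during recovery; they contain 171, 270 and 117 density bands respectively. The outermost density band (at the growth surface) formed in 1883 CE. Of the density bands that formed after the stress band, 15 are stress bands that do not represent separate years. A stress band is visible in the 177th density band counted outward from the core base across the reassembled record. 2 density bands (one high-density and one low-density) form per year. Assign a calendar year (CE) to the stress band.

1700 CE

Total density bands = 171 + 270 + 117 = 558.
558 − 177 = 381 density bands lie beyond the stress band toward the growth surface.
Excluding 15 false density bands: 381 − 15 = 366.
Dividing by 2 density bands per year: 366 / 2 = 183 years.
The density band at the growth surface is 1883 CE, so the stress band dates to 1883 − 183 = 1700 CE.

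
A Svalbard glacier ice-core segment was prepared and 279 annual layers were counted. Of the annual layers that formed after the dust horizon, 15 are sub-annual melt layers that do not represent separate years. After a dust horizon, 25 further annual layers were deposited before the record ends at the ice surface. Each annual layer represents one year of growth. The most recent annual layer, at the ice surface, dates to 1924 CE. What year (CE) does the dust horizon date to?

25 annual layers post-date the dust horizon.
25 − 15 false = 10 true annual layers after the dust horizon.
The annual layer at the ice surface is 1924 CE, so the dust horizon dates to 1924 − 10 = 1914 CE.

1914 CE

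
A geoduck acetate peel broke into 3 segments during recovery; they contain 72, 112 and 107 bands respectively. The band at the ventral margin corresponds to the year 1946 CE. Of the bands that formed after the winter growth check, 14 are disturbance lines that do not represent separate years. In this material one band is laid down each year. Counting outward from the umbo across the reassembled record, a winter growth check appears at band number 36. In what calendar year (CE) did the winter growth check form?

Total bands = 72 + 112 + 107 = 291.
Between band 36 and the ventral margin there are 291 − 36 = 255 bands.
255 − 14 false = 241 true bands after the winter growth check.
The band at the ventral margin is 1946 CE, so the winter growth check dates to 1946 − 241 = 1705 CE.

1705 CE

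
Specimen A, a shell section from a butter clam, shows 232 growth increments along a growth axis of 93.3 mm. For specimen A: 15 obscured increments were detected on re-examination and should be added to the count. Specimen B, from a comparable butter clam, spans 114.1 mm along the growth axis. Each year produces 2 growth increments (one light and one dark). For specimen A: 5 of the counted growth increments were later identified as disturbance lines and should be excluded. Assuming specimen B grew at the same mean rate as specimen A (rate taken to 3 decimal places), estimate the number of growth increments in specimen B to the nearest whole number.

296 growth increments

Specimen A: true growth increment count = 232 − 5 + 15 = 242.
Specimen A: 242 growth increments at 2 per year is 242 / 2 = 121 years.
A: Mean rate = 93.3 mm / 121 years ≈ 0.771 mm/yr.
B spans 114.1 / 0.771 = 147.99 years; at 2 growth increments per year that is 147.99 × 2 ≈ 296 growth increments.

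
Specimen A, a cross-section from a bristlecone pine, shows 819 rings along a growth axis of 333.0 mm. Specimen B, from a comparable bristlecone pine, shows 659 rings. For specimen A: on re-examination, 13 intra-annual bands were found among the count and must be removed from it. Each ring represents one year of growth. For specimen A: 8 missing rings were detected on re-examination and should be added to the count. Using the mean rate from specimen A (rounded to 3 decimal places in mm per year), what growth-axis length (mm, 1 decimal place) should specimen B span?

269.5 mm

Specimen A: true ring count = 819 − 13 + 8 = 814.
A: Mean rate = 333.0 mm / 814 years ≈ 0.409 mm/year.
B's length ≈ 0.409 × 659 = 269.5 mm.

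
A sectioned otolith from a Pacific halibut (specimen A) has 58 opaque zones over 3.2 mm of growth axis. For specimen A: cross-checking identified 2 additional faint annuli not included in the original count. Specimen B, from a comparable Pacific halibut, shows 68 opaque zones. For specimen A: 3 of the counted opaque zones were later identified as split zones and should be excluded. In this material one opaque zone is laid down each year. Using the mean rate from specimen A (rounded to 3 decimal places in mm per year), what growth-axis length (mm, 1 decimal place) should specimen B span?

Specimen A: true opaque zone count = 58 − 3 + 2 = 57.
A: Extension rate ≈ 3.2 / 57 = 0.056 mm/year.
Length of B = 0.056 × 68 = 3.8 mm.

3.8 mm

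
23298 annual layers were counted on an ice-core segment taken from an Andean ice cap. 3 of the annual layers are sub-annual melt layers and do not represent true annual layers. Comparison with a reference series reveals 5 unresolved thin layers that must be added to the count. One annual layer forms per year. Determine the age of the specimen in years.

True annual layer count = 23298 − 3 + 5 = 23300.
At one annual layer per year, that is 23300 years.

23300 years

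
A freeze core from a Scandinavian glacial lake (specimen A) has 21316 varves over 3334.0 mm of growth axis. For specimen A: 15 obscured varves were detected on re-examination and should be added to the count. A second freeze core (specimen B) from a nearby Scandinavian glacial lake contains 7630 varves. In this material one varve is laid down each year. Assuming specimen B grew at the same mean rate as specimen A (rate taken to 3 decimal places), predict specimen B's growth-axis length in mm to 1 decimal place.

1190.3 mm

Specimen A: true varve count = 21316 + 15 = 21331.
A: Extension rate ≈ 3334.0 / 21331 = 0.156 mm per year.
Length of B = 0.156 × 7630 = 1190.3 mm.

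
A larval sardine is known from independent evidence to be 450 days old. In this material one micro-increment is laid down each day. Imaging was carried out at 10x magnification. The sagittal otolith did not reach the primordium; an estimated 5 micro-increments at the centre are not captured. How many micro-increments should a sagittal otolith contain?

Expected micro-increments over 450 days: 450.
450 − 5 missed = 445 micro-increments expected in the prepared section.

445 micro-increments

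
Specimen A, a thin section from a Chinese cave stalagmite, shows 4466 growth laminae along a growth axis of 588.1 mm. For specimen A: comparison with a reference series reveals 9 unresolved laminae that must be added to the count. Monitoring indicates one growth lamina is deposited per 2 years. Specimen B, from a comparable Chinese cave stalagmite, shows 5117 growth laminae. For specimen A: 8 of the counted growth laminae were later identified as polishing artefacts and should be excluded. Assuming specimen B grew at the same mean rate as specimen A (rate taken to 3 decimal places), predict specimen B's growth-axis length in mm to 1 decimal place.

675.4 mm

Specimen A: adjusted count: 4466 − 8 + 9 = 4467 growth laminae.
Specimen A: multiplying by 2 years per growth lamina: 4467 × 2 = 8934 years.
A: 588.1 mm over 8934 years gives 588.1 / 8934 ≈ 0.066 mm per year.
Specimen B: multiplying by 2 years per growth lamina: 5117 × 2 = 10234 years. B's length ≈ 0.066 × 10234 = 675.4 mm.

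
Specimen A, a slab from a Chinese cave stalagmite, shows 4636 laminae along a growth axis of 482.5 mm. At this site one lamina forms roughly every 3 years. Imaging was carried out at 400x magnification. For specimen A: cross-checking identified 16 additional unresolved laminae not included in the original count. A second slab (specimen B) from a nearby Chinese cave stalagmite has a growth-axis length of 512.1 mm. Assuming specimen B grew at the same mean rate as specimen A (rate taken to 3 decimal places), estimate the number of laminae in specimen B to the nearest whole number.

4877 laminae

Specimen A: after corrections the count is 4636 + 16 = 4652 laminae.
Specimen A: at 3 years per lamina, 4652 × 3 = 13956 years.
A: Mean rate = 482.5 mm / 13956 years ≈ 0.035 mm per year.
B spans 512.1 / 0.035 = 14631.43 years; at 3 years per lamina that is 14631.43 / 3 ≈ 4877 laminae.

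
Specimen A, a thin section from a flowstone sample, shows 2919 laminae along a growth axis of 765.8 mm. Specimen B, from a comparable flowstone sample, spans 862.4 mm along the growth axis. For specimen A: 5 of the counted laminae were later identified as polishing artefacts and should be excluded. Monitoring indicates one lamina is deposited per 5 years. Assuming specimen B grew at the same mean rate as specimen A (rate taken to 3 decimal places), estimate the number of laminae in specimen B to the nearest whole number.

3254 laminae

Specimen A: adjusted count: 2919 − 5 = 2914 laminae.
Specimen A: at 5 years per lamina, 2914 × 5 = 14570 years.
A: Extension rate ≈ 765.8 / 14570 = 0.053 mm per year.
For B, 862.4 / 0.053 = 16271.70 years; at 5 years per lamina that is 16271.70 / 5 ≈ 3254 laminae.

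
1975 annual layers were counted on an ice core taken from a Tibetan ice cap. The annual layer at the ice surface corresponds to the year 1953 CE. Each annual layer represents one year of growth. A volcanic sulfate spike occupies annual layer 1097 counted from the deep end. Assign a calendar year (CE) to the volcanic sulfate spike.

1975 − 1097 = 878 annual layers lie beyond the volcanic sulfate spike toward the ice surface.
The annual layer at the ice surface is 1953 CE, so the volcanic sulfate spike dates to 1953 − 878 = 1075 CE.

1075 CE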